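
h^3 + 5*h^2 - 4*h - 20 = (h - 2)*(h + 2)*(h + 5)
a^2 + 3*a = a*(a + 3)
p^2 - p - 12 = (p - 4)*(p + 3)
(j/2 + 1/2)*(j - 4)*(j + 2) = j^3/2 - j^2/2 - 5*j - 4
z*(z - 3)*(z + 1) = z^3 - 2*z^2 - 3*z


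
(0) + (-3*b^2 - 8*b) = -3*b^2 - 8*b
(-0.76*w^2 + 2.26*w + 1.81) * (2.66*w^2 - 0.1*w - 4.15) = -2.0216*w^4 + 6.0876*w^3 + 7.7426*w^2 - 9.56*w - 7.5115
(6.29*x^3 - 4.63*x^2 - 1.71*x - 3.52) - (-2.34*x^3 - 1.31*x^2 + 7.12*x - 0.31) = 8.63*x^3 - 3.32*x^2 - 8.83*x - 3.21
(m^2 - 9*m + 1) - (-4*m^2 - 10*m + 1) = 5*m^2 + m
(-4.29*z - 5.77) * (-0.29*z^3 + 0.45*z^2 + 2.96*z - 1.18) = 1.2441*z^4 - 0.2572*z^3 - 15.2949*z^2 - 12.017*z + 6.8086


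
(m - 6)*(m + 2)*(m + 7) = m^3 + 3*m^2 - 40*m - 84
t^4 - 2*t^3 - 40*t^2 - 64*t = t*(t - 8)*(t + 2)*(t + 4)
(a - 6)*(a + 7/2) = a^2 - 5*a/2 - 21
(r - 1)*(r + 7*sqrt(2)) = r^2 - r + 7*sqrt(2)*r - 7*sqrt(2)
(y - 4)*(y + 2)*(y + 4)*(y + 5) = y^4 + 7*y^3 - 6*y^2 - 112*y - 160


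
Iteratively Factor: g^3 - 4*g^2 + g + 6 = (g + 1)*(g^2 - 5*g + 6) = (g - 2)*(g + 1)*(g - 3)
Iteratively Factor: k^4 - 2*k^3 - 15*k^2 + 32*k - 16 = (k - 1)*(k^3 - k^2 - 16*k + 16) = (k - 1)*(k + 4)*(k^2 - 5*k + 4) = (k - 4)*(k - 1)*(k + 4)*(k - 1)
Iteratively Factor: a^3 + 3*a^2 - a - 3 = (a + 3)*(a^2 - 1) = (a - 1)*(a + 3)*(a + 1)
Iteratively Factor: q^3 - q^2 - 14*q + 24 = (q - 2)*(q^2 + q - 12) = (q - 3)*(q - 2)*(q + 4)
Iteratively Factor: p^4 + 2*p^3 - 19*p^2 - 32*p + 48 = (p + 3)*(p^3 - p^2 - 16*p + 16) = (p - 1)*(p + 3)*(p^2 - 16) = (p - 4)*(p - 1)*(p + 3)*(p + 4)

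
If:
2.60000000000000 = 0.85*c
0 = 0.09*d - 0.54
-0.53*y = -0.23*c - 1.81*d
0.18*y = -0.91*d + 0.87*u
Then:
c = 3.06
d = 6.00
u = 10.79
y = 21.82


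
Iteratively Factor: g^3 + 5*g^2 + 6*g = (g + 2)*(g^2 + 3*g) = g*(g + 2)*(g + 3)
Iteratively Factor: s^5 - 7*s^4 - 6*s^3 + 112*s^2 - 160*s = (s - 5)*(s^4 - 2*s^3 - 16*s^2 + 32*s) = s*(s - 5)*(s^3 - 2*s^2 - 16*s + 32) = s*(s - 5)*(s + 4)*(s^2 - 6*s + 8) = s*(s - 5)*(s - 4)*(s + 4)*(s - 2)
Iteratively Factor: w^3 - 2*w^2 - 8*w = (w - 4)*(w^2 + 2*w) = (w - 4)*(w + 2)*(w)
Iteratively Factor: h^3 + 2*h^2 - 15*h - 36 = (h + 3)*(h^2 - h - 12) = (h + 3)^2*(h - 4)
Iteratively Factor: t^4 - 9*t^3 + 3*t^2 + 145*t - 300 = (t + 4)*(t^3 - 13*t^2 + 55*t - 75) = (t - 5)*(t + 4)*(t^2 - 8*t + 15) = (t - 5)^2*(t + 4)*(t - 3)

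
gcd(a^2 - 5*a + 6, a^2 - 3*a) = a - 3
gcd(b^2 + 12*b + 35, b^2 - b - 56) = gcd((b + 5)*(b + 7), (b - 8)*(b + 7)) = b + 7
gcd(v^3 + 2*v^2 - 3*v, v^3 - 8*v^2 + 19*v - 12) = v - 1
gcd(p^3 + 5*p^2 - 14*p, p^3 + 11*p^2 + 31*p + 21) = p + 7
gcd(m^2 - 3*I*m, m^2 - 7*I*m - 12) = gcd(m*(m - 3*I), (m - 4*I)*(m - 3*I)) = m - 3*I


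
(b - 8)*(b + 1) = b^2 - 7*b - 8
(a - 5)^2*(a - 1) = a^3 - 11*a^2 + 35*a - 25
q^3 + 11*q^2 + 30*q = q*(q + 5)*(q + 6)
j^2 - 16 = (j - 4)*(j + 4)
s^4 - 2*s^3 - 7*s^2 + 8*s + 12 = (s - 3)*(s - 2)*(s + 1)*(s + 2)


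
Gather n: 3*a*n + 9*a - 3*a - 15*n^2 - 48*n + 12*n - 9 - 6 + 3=6*a - 15*n^2 + n*(3*a - 36) - 12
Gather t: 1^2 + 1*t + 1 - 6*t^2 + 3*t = -6*t^2 + 4*t + 2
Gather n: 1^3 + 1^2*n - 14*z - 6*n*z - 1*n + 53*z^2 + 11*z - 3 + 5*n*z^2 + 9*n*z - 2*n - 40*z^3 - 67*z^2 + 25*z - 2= n*(5*z^2 + 3*z - 2) - 40*z^3 - 14*z^2 + 22*z - 4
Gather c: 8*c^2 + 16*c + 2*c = 8*c^2 + 18*c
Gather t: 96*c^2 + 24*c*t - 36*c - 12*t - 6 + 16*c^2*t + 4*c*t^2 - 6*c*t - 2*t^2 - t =96*c^2 - 36*c + t^2*(4*c - 2) + t*(16*c^2 + 18*c - 13) - 6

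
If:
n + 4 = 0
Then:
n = -4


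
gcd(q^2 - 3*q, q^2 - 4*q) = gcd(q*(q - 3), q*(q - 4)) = q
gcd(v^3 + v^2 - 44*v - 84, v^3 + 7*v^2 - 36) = v + 6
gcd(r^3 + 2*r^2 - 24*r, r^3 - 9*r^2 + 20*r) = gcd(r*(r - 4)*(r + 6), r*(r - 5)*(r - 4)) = r^2 - 4*r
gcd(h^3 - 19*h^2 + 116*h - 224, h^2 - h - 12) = h - 4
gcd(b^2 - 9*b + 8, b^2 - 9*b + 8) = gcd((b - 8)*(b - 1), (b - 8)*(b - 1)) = b^2 - 9*b + 8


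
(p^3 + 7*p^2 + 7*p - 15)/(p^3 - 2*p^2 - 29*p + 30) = (p + 3)/(p - 6)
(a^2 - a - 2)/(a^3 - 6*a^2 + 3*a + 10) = 1/(a - 5)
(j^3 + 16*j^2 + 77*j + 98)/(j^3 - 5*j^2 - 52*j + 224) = (j^2 + 9*j + 14)/(j^2 - 12*j + 32)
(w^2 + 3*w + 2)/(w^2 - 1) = (w + 2)/(w - 1)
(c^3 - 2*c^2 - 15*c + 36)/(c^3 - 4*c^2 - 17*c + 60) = (c - 3)/(c - 5)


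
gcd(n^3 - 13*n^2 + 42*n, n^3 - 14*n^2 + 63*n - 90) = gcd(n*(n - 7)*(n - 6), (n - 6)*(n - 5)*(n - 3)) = n - 6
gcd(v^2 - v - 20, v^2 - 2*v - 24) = v + 4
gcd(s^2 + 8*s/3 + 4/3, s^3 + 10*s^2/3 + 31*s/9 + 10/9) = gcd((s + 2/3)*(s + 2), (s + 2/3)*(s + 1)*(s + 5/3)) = s + 2/3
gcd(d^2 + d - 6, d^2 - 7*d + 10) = d - 2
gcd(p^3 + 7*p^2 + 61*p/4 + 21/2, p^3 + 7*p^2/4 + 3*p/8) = p + 3/2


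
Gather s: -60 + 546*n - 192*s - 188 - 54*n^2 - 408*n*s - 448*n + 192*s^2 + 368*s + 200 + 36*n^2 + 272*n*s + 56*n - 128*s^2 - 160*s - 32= -18*n^2 + 154*n + 64*s^2 + s*(16 - 136*n) - 80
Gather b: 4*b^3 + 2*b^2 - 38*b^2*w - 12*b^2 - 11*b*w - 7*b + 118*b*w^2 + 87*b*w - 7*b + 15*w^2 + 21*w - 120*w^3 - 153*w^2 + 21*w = 4*b^3 + b^2*(-38*w - 10) + b*(118*w^2 + 76*w - 14) - 120*w^3 - 138*w^2 + 42*w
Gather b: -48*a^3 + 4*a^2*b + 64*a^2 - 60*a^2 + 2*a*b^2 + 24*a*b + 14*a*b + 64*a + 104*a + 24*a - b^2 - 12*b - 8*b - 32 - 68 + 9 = -48*a^3 + 4*a^2 + 192*a + b^2*(2*a - 1) + b*(4*a^2 + 38*a - 20) - 91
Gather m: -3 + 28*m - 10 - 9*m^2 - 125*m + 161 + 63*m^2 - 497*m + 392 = 54*m^2 - 594*m + 540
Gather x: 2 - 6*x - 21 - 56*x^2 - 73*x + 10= -56*x^2 - 79*x - 9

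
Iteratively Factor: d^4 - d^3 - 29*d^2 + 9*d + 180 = (d + 4)*(d^3 - 5*d^2 - 9*d + 45) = (d + 3)*(d + 4)*(d^2 - 8*d + 15) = (d - 5)*(d + 3)*(d + 4)*(d - 3)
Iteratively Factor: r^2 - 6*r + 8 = (r - 4)*(r - 2)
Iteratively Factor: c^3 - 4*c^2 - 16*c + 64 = (c - 4)*(c^2 - 16) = (c - 4)*(c + 4)*(c - 4)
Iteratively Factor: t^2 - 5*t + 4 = (t - 1)*(t - 4)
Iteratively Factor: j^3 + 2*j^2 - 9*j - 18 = (j - 3)*(j^2 + 5*j + 6) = (j - 3)*(j + 3)*(j + 2)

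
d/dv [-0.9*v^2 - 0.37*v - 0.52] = -1.8*v - 0.37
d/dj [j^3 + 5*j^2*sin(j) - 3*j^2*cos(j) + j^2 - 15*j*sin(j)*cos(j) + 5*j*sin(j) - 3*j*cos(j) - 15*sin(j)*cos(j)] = 3*j^2*sin(j) + 5*j^2*cos(j) + 3*j^2 + 13*j*sin(j) - j*cos(j) - 15*j*cos(2*j) + 2*j + 5*sin(j) - 15*sin(2*j)/2 - 3*cos(j) - 15*cos(2*j)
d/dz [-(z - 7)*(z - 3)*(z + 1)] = -3*z^2 + 18*z - 11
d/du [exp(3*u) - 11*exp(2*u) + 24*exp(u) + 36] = (3*exp(2*u) - 22*exp(u) + 24)*exp(u)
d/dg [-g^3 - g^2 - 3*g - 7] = -3*g^2 - 2*g - 3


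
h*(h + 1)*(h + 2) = h^3 + 3*h^2 + 2*h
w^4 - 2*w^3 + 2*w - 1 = (w - 1)^3*(w + 1)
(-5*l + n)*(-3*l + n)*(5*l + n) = 75*l^3 - 25*l^2*n - 3*l*n^2 + n^3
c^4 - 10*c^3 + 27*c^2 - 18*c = c*(c - 6)*(c - 3)*(c - 1)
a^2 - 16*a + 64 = (a - 8)^2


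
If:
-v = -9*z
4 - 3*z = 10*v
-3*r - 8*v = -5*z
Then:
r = -268/279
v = 12/31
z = 4/93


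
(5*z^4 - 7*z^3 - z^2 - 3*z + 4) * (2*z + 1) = 10*z^5 - 9*z^4 - 9*z^3 - 7*z^2 + 5*z + 4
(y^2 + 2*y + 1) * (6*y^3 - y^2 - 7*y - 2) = 6*y^5 + 11*y^4 - 3*y^3 - 17*y^2 - 11*y - 2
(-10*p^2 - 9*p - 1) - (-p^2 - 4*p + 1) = -9*p^2 - 5*p - 2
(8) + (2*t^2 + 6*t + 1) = 2*t^2 + 6*t + 9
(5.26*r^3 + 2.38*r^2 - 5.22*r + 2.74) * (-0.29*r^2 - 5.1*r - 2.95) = -1.5254*r^5 - 27.5162*r^4 - 26.1412*r^3 + 18.8064*r^2 + 1.425*r - 8.083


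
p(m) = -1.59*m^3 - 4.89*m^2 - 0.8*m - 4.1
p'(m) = -4.77*m^2 - 9.78*m - 0.8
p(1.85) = -32.38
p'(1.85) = -35.22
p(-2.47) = -8.00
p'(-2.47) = -5.74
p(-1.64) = -8.93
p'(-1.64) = 2.41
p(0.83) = -9.04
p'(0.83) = -12.20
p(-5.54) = 120.60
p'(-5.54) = -93.02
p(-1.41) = -8.24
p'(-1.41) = 3.51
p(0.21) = -4.50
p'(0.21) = -3.06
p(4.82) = -299.61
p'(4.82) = -158.76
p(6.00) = -528.38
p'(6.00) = -231.20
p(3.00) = -93.44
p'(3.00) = -73.07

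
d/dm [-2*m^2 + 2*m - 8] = 2 - 4*m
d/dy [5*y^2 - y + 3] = 10*y - 1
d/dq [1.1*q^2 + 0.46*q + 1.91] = 2.2*q + 0.46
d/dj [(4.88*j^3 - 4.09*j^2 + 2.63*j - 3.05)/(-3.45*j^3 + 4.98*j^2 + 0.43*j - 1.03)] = (10.1919*j^4 + 22.3438*j^3 - 61.5028*j^2 + 38.8034*j - 1.3974)/(11.9025*j^6 - 34.362*j^5 + 21.8334*j^4 + 11.3898*j^3 - 10.0739*j^2 - 0.8858*j + 1.0609)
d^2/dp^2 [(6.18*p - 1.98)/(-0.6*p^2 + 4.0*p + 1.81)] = ((1.2*p - 4.0)*(2.4*p - 8.0)*(6.18*p - 1.98) + (22.248*p - 51.816)*(-0.6*p^2 + 4.0*p + 1.81))/(-0.6*p^2 + 4.0*p + 1.81)^3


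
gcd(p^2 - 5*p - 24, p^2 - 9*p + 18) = 1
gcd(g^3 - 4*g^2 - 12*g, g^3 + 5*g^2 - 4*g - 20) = g + 2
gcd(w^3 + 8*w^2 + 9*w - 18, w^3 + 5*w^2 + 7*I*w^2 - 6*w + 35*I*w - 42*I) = w^2 + 5*w - 6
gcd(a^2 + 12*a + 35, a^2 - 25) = a + 5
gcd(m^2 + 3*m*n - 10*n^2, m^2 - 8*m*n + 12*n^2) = m - 2*n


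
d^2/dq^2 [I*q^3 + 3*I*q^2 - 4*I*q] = 6*I*(q + 1)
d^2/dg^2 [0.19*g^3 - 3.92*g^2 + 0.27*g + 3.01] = 1.14*g - 7.84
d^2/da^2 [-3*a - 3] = 0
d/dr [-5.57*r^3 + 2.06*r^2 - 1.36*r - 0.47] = -16.71*r^2 + 4.12*r - 1.36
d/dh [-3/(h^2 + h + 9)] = 3*(2*h + 1)/(h^2 + h + 9)^2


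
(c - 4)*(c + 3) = c^2 - c - 12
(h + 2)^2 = h^2 + 4*h + 4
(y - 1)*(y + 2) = y^2 + y - 2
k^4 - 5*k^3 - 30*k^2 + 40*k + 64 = (k - 8)*(k - 2)*(k + 1)*(k + 4)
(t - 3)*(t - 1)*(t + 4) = t^3 - 13*t + 12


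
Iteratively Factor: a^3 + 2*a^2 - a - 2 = (a + 1)*(a^2 + a - 2) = (a - 1)*(a + 1)*(a + 2)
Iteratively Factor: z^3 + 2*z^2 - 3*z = (z)*(z^2 + 2*z - 3) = z*(z - 1)*(z + 3)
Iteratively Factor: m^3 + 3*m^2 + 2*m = (m)*(m^2 + 3*m + 2) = m*(m + 2)*(m + 1)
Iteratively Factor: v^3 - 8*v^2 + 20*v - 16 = (v - 2)*(v^2 - 6*v + 8) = (v - 4)*(v - 2)*(v - 2)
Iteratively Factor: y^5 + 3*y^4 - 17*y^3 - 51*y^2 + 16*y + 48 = (y + 3)*(y^4 - 17*y^2 + 16) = (y - 4)*(y + 3)*(y^3 + 4*y^2 - y - 4) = (y - 4)*(y + 1)*(y + 3)*(y^2 + 3*y - 4) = (y - 4)*(y + 1)*(y + 3)*(y + 4)*(y - 1)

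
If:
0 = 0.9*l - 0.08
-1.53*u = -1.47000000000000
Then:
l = 0.09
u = 0.96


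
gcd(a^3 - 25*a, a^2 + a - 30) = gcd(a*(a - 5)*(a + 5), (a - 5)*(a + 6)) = a - 5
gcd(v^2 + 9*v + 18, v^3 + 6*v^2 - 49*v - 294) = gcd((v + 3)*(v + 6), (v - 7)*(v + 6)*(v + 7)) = v + 6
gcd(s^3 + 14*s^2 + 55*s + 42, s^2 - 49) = s + 7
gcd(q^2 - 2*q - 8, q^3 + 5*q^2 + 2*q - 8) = q + 2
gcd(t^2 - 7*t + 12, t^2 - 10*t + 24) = t - 4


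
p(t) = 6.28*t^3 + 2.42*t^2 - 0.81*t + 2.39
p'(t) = 18.84*t^2 + 4.84*t - 0.81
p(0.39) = 2.81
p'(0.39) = 3.94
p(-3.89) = -327.50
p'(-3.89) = 265.45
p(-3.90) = -330.17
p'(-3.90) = 266.87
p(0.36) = 2.71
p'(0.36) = 3.37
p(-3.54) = -243.01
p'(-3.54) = 218.15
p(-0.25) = 2.65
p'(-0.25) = -0.84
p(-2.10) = -43.40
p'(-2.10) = 72.11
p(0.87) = 7.65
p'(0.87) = 17.66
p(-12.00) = -10491.25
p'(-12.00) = 2654.07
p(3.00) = 191.30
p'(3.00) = 183.27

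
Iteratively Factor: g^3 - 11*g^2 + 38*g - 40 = (g - 5)*(g^2 - 6*g + 8) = (g - 5)*(g - 4)*(g - 2)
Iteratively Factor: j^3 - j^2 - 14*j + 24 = (j - 3)*(j^2 + 2*j - 8) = (j - 3)*(j - 2)*(j + 4)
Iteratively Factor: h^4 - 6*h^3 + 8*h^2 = (h)*(h^3 - 6*h^2 + 8*h) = h^2*(h^2 - 6*h + 8) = h^2*(h - 4)*(h - 2)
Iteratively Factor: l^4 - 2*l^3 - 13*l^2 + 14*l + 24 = (l - 2)*(l^3 - 13*l - 12) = (l - 2)*(l + 3)*(l^2 - 3*l - 4) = (l - 2)*(l + 1)*(l + 3)*(l - 4)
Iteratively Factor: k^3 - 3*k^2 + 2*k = (k - 1)*(k^2 - 2*k) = k*(k - 1)*(k - 2)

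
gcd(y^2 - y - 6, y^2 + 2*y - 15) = y - 3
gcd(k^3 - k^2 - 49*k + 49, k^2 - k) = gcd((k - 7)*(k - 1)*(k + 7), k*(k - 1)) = k - 1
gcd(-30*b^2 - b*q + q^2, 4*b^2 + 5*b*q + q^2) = 1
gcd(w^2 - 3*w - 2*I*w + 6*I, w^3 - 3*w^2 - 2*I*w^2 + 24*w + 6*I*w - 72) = w - 3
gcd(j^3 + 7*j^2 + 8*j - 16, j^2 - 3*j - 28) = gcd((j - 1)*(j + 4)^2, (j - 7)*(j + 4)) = j + 4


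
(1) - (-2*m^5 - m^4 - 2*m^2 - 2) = 2*m^5 + m^4 + 2*m^2 + 3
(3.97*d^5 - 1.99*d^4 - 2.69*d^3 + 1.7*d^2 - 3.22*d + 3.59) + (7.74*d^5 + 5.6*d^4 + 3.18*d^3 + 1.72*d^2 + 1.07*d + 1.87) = 11.71*d^5 + 3.61*d^4 + 0.49*d^3 + 3.42*d^2 - 2.15*d + 5.46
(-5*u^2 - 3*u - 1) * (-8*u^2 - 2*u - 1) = 40*u^4 + 34*u^3 + 19*u^2 + 5*u + 1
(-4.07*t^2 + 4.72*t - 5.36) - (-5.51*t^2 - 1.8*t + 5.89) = 1.44*t^2 + 6.52*t - 11.25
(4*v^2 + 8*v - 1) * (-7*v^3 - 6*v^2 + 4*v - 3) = -28*v^5 - 80*v^4 - 25*v^3 + 26*v^2 - 28*v + 3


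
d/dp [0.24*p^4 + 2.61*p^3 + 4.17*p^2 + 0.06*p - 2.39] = 0.96*p^3 + 7.83*p^2 + 8.34*p + 0.06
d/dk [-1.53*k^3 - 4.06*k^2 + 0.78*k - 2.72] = -4.59*k^2 - 8.12*k + 0.78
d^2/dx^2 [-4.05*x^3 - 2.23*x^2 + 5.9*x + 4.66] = -24.3*x - 4.46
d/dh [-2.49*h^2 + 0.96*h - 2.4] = 0.96 - 4.98*h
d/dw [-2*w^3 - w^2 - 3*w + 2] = -6*w^2 - 2*w - 3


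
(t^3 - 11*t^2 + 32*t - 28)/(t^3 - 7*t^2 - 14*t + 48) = (t^2 - 9*t + 14)/(t^2 - 5*t - 24)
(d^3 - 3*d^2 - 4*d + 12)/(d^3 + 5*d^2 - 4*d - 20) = (d - 3)/(d + 5)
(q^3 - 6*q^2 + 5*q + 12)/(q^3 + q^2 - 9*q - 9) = (q - 4)/(q + 3)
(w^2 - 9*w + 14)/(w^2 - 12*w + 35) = (w - 2)/(w - 5)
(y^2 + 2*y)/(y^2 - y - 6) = y/(y - 3)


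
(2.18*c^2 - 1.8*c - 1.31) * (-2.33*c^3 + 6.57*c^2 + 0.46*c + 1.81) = -5.0794*c^5 + 18.5166*c^4 - 7.7709*c^3 - 5.4889*c^2 - 3.8606*c - 2.3711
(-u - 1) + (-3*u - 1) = -4*u - 2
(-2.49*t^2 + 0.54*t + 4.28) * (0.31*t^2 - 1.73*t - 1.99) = -0.7719*t^4 + 4.4751*t^3 + 5.3477*t^2 - 8.479*t - 8.5172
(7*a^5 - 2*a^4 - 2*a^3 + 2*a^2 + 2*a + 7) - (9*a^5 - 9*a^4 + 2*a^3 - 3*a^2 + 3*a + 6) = -2*a^5 + 7*a^4 - 4*a^3 + 5*a^2 - a + 1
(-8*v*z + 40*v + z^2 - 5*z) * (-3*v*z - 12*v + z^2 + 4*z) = 24*v^2*z^2 - 24*v^2*z - 480*v^2 - 11*v*z^3 + 11*v*z^2 + 220*v*z + z^4 - z^3 - 20*z^2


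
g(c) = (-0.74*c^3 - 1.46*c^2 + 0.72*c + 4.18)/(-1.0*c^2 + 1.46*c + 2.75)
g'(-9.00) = 0.70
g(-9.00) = -4.58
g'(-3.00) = 0.40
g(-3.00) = -0.83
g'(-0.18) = -0.73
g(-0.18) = 1.63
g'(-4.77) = 0.61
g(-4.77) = -1.77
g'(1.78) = -6.75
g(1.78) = -1.53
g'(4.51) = -0.39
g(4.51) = 8.19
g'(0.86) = -0.97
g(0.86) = 0.99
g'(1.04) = -1.33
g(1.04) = 0.79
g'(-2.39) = 0.14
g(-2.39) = -0.65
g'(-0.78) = -7.61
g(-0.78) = 3.07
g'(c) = (2.0*c - 1.46)*(-0.74*c^3 - 1.46*c^2 + 0.72*c + 4.18)/(-1.0*c^2 + 1.46*c + 2.75)^2 + (-2.22*c^2 - 2.92*c + 0.72)/(-1.0*c^2 + 1.46*c + 2.75)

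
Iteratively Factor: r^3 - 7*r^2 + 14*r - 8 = (r - 1)*(r^2 - 6*r + 8) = (r - 4)*(r - 1)*(r - 2)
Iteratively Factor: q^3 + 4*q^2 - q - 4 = (q + 4)*(q^2 - 1) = (q + 1)*(q + 4)*(q - 1)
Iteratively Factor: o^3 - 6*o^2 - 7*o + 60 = (o + 3)*(o^2 - 9*o + 20) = (o - 5)*(o + 3)*(o - 4)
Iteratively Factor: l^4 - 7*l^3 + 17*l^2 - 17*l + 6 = (l - 3)*(l^3 - 4*l^2 + 5*l - 2) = (l - 3)*(l - 1)*(l^2 - 3*l + 2) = (l - 3)*(l - 2)*(l - 1)*(l - 1)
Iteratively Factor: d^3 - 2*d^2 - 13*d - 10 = (d + 1)*(d^2 - 3*d - 10) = (d - 5)*(d + 1)*(d + 2)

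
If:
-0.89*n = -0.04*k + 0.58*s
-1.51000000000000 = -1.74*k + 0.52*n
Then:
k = 0.879630841733211 - 0.19740803770127*s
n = 0.0395339704149758 - 0.660557664615787*s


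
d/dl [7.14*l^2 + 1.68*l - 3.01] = 14.28*l + 1.68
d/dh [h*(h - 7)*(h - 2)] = 3*h^2 - 18*h + 14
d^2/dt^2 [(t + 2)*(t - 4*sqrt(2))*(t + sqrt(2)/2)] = 6*t - 7*sqrt(2) + 4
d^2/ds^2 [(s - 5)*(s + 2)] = 2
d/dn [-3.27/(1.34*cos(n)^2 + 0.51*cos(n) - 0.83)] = -(8.7636*cos(n) + 1.6677)*sin(n)/(1.34*cos(n)^2 + 0.51*cos(n) - 0.83)^2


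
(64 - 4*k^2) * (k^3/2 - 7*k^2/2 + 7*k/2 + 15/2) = -2*k^5 + 14*k^4 + 18*k^3 - 254*k^2 + 224*k + 480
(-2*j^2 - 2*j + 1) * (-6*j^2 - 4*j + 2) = 12*j^4 + 20*j^3 - 2*j^2 - 8*j + 2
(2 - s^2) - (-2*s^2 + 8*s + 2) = s^2 - 8*s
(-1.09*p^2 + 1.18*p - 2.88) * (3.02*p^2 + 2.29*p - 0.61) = -3.2918*p^4 + 1.0675*p^3 - 5.3305*p^2 - 7.315*p + 1.7568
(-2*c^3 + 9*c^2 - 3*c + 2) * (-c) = 2*c^4 - 9*c^3 + 3*c^2 - 2*c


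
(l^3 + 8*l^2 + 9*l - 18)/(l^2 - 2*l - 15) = (l^2 + 5*l - 6)/(l - 5)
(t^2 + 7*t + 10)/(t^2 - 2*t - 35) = (t + 2)/(t - 7)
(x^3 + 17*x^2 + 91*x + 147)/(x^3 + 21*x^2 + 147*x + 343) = (x + 3)/(x + 7)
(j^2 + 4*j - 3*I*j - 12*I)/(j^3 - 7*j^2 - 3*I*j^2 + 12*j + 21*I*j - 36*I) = (j + 4)/(j^2 - 7*j + 12)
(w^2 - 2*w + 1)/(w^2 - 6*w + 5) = (w - 1)/(w - 5)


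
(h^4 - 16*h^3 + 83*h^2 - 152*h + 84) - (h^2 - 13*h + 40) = h^4 - 16*h^3 + 82*h^2 - 139*h + 44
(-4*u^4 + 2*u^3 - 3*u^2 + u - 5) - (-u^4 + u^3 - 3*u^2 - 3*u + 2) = -3*u^4 + u^3 + 4*u - 7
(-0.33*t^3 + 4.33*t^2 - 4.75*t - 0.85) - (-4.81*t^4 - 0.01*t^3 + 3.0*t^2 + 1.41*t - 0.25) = 4.81*t^4 - 0.32*t^3 + 1.33*t^2 - 6.16*t - 0.6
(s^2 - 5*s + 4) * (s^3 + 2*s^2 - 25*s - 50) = s^5 - 3*s^4 - 31*s^3 + 83*s^2 + 150*s - 200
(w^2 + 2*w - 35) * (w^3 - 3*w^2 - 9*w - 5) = w^5 - w^4 - 50*w^3 + 82*w^2 + 305*w + 175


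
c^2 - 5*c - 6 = (c - 6)*(c + 1)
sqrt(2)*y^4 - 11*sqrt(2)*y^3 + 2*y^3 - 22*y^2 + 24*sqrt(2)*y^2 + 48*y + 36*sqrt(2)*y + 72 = (y - 6)^2*(y + sqrt(2))*(sqrt(2)*y + sqrt(2))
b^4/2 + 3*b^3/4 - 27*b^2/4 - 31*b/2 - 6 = (b/2 + 1)*(b - 4)*(b + 1/2)*(b + 3)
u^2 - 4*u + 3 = (u - 3)*(u - 1)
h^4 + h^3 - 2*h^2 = h^2*(h - 1)*(h + 2)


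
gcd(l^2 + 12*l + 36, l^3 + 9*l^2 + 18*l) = l + 6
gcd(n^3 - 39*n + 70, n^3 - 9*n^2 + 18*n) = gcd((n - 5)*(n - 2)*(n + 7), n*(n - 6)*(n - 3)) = 1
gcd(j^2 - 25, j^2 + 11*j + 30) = j + 5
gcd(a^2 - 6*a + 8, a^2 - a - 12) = a - 4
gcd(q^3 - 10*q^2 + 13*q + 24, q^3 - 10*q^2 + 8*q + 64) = q - 8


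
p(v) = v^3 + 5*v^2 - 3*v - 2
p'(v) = 3*v^2 + 10*v - 3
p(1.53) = 8.70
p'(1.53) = 19.32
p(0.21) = -2.40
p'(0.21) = -0.77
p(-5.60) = -4.02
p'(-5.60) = 35.08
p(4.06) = 135.16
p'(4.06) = 87.05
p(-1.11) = 6.12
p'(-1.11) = -10.40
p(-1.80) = 13.77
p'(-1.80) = -11.28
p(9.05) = 1121.58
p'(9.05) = 333.21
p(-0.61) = 1.46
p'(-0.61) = -7.98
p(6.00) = 376.00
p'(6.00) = 165.00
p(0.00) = -2.00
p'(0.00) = -3.00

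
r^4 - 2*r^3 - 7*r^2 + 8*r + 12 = (r - 3)*(r - 2)*(r + 1)*(r + 2)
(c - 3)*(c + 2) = c^2 - c - 6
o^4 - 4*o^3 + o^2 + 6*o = o*(o - 3)*(o - 2)*(o + 1)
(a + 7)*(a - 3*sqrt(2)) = a^2 - 3*sqrt(2)*a + 7*a - 21*sqrt(2)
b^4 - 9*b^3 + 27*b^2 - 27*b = b*(b - 3)^3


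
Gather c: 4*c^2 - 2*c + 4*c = 4*c^2 + 2*c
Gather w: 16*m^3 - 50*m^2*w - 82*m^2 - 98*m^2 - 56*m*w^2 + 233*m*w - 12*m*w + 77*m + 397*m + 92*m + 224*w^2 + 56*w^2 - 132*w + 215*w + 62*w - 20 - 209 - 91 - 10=16*m^3 - 180*m^2 + 566*m + w^2*(280 - 56*m) + w*(-50*m^2 + 221*m + 145) - 330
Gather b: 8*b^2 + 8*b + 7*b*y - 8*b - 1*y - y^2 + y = 8*b^2 + 7*b*y - y^2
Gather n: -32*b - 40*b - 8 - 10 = -72*b - 18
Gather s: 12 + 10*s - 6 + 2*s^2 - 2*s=2*s^2 + 8*s + 6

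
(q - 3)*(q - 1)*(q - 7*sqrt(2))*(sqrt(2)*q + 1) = sqrt(2)*q^4 - 13*q^3 - 4*sqrt(2)*q^3 - 4*sqrt(2)*q^2 + 52*q^2 - 39*q + 28*sqrt(2)*q - 21*sqrt(2)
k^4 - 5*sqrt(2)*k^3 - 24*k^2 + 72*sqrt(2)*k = k*(k - 6*sqrt(2))*(k - 2*sqrt(2))*(k + 3*sqrt(2))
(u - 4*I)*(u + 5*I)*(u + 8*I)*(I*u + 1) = I*u^4 - 8*u^3 + 21*I*u^2 - 148*u + 160*I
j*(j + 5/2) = j^2 + 5*j/2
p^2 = p^2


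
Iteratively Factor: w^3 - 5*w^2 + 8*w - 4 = (w - 2)*(w^2 - 3*w + 2) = (w - 2)^2*(w - 1)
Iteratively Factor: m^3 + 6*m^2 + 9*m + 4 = (m + 4)*(m^2 + 2*m + 1) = (m + 1)*(m + 4)*(m + 1)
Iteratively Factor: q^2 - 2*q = (q)*(q - 2)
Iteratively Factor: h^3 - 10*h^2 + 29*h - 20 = (h - 5)*(h^2 - 5*h + 4) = (h - 5)*(h - 4)*(h - 1)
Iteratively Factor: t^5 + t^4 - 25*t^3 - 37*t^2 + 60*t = (t + 3)*(t^4 - 2*t^3 - 19*t^2 + 20*t) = t*(t + 3)*(t^3 - 2*t^2 - 19*t + 20) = t*(t - 5)*(t + 3)*(t^2 + 3*t - 4) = t*(t - 5)*(t - 1)*(t + 3)*(t + 4)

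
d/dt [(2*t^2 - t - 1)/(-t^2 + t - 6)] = (t^2 - 26*t + 7)/(t^4 - 2*t^3 + 13*t^2 - 12*t + 36)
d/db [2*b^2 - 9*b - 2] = 4*b - 9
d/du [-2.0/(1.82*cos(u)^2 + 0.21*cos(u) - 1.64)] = -(7.28*cos(u) + 0.42)*sin(u)/(1.82*cos(u)^2 + 0.21*cos(u) - 1.64)^2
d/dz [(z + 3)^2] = 2*z + 6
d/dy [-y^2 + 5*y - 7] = 5 - 2*y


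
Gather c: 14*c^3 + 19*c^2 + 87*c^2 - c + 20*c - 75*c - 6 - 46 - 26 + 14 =14*c^3 + 106*c^2 - 56*c - 64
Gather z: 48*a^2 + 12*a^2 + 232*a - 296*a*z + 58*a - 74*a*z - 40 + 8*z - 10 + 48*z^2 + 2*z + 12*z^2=60*a^2 + 290*a + 60*z^2 + z*(10 - 370*a) - 50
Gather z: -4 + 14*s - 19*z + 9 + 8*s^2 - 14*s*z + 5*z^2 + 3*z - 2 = 8*s^2 + 14*s + 5*z^2 + z*(-14*s - 16) + 3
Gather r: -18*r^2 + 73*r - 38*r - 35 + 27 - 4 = -18*r^2 + 35*r - 12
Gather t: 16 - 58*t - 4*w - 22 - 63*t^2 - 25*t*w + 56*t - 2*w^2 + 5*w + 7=-63*t^2 + t*(-25*w - 2) - 2*w^2 + w + 1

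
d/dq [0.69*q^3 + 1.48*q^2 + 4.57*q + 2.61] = 2.07*q^2 + 2.96*q + 4.57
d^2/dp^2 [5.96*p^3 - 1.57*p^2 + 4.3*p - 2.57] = 35.76*p - 3.14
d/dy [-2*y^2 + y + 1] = 1 - 4*y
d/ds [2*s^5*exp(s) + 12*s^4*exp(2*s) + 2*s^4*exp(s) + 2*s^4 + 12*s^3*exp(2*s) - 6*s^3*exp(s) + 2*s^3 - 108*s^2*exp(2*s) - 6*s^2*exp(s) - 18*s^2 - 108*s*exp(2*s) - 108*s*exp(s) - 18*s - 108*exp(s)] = 2*s^5*exp(s) + 24*s^4*exp(2*s) + 12*s^4*exp(s) + 72*s^3*exp(2*s) + 2*s^3*exp(s) + 8*s^3 - 180*s^2*exp(2*s) - 24*s^2*exp(s) + 6*s^2 - 432*s*exp(2*s) - 120*s*exp(s) - 36*s - 108*exp(2*s) - 216*exp(s) - 18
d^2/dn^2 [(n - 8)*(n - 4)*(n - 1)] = 6*n - 26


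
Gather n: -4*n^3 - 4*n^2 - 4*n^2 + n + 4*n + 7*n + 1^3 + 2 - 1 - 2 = -4*n^3 - 8*n^2 + 12*n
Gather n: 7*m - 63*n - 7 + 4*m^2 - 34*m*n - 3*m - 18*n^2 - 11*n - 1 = 4*m^2 + 4*m - 18*n^2 + n*(-34*m - 74) - 8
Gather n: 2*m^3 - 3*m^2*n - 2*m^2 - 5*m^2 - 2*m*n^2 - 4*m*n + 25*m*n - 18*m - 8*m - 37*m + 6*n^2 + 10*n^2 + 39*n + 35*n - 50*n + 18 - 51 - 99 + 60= 2*m^3 - 7*m^2 - 63*m + n^2*(16 - 2*m) + n*(-3*m^2 + 21*m + 24) - 72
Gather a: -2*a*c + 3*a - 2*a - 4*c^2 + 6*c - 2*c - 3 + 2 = a*(1 - 2*c) - 4*c^2 + 4*c - 1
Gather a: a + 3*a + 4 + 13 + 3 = 4*a + 20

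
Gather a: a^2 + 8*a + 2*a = a^2 + 10*a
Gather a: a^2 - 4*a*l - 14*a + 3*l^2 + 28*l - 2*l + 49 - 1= a^2 + a*(-4*l - 14) + 3*l^2 + 26*l + 48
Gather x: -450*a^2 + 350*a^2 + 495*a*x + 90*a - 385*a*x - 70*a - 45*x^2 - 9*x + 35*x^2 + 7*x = -100*a^2 + 20*a - 10*x^2 + x*(110*a - 2)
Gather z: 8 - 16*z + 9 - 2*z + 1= 18 - 18*z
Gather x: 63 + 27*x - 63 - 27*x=0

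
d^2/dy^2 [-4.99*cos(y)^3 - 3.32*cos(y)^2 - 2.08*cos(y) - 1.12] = 5.8225*cos(y) + 6.64*cos(2*y) + 11.2275*cos(3*y)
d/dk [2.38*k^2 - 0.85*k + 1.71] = 4.76*k - 0.85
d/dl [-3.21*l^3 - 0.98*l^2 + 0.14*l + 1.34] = -9.63*l^2 - 1.96*l + 0.14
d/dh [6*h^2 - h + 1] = 12*h - 1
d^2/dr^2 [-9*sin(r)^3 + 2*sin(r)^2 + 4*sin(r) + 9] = 81*sin(r)^3 - 8*sin(r)^2 - 58*sin(r) + 4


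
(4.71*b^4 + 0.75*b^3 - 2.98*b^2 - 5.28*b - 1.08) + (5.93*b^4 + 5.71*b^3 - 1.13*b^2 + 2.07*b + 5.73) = 10.64*b^4 + 6.46*b^3 - 4.11*b^2 - 3.21*b + 4.65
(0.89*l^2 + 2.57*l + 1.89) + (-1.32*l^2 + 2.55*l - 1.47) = -0.43*l^2 + 5.12*l + 0.42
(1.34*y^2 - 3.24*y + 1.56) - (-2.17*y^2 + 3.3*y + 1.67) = 3.51*y^2 - 6.54*y - 0.11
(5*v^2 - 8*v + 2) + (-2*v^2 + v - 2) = 3*v^2 - 7*v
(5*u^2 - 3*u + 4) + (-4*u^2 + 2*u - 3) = u^2 - u + 1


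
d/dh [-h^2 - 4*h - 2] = -2*h - 4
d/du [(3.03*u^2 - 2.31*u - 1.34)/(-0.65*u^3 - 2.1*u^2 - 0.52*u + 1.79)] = (1.9695*u^4 - 3.003*u^3 - 9.0396*u^2 + 5.2194*u - 4.8317)/(0.4225*u^6 + 2.73*u^5 + 5.086*u^4 - 0.143*u^3 - 7.2476*u^2 - 1.8616*u + 3.2041)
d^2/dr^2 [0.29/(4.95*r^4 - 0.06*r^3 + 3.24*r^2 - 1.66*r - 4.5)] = ((-17.226*r^2 + 0.1044*r - 1.8792)*(-4.95*r^4 + 0.06*r^3 - 3.24*r^2 + 1.66*r + 4.5) - 0.29*(19.8*r^3 - 0.18*r^2 + 6.48*r - 1.66)*(39.6*r^3 - 0.36*r^2 + 12.96*r - 3.32))/(-4.95*r^4 + 0.06*r^3 - 3.24*r^2 + 1.66*r + 4.5)^3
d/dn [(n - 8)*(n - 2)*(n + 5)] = 3*n^2 - 10*n - 34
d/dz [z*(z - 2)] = 2*z - 2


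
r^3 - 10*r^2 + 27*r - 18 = (r - 6)*(r - 3)*(r - 1)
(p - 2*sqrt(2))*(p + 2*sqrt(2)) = p^2 - 8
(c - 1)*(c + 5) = c^2 + 4*c - 5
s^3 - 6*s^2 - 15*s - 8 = (s - 8)*(s + 1)^2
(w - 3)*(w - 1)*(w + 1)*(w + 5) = w^4 + 2*w^3 - 16*w^2 - 2*w + 15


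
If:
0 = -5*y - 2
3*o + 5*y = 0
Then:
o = 2/3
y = -2/5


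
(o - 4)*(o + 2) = o^2 - 2*o - 8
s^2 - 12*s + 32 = (s - 8)*(s - 4)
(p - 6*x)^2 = p^2 - 12*p*x + 36*x^2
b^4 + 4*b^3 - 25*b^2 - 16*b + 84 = (b - 3)*(b - 2)*(b + 2)*(b + 7)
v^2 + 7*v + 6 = (v + 1)*(v + 6)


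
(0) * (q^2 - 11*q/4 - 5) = 0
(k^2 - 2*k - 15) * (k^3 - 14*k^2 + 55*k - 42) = k^5 - 16*k^4 + 68*k^3 + 58*k^2 - 741*k + 630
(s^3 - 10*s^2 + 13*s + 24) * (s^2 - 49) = s^5 - 10*s^4 - 36*s^3 + 514*s^2 - 637*s - 1176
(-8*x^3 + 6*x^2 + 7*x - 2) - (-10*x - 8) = -8*x^3 + 6*x^2 + 17*x + 6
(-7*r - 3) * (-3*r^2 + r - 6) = 21*r^3 + 2*r^2 + 39*r + 18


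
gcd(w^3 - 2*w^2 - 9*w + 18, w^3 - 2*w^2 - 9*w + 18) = w^3 - 2*w^2 - 9*w + 18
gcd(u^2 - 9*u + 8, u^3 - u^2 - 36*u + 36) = u - 1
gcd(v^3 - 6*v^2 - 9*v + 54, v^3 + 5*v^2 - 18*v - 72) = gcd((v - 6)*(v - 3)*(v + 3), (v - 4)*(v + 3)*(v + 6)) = v + 3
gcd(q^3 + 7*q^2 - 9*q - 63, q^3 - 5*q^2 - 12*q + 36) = q + 3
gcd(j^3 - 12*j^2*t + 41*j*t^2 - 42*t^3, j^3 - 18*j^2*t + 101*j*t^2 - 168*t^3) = j^2 - 10*j*t + 21*t^2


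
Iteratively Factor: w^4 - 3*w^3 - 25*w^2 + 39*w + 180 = (w + 3)*(w^3 - 6*w^2 - 7*w + 60) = (w - 4)*(w + 3)*(w^2 - 2*w - 15) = (w - 5)*(w - 4)*(w + 3)*(w + 3)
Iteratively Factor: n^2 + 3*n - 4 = (n + 4)*(n - 1)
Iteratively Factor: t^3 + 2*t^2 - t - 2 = (t + 1)*(t^2 + t - 2) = (t + 1)*(t + 2)*(t - 1)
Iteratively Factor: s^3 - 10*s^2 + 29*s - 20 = (s - 4)*(s^2 - 6*s + 5) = (s - 4)*(s - 1)*(s - 5)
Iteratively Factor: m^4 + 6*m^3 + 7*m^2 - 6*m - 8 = (m + 4)*(m^3 + 2*m^2 - m - 2) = (m + 1)*(m + 4)*(m^2 + m - 2) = (m + 1)*(m + 2)*(m + 4)*(m - 1)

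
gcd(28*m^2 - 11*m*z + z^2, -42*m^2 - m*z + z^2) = -7*m + z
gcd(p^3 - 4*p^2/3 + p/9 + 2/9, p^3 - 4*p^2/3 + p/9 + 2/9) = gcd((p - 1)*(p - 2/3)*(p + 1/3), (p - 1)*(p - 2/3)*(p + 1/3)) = p^3 - 4*p^2/3 + p/9 + 2/9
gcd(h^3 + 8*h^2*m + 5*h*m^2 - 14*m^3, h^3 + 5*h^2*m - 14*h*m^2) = h + 7*m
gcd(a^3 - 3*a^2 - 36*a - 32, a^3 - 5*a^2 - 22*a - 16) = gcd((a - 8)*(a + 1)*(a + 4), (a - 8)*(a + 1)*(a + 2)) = a^2 - 7*a - 8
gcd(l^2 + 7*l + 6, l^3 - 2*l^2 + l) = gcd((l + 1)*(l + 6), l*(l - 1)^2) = 1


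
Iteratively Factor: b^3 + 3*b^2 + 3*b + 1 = (b + 1)*(b^2 + 2*b + 1) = (b + 1)^2*(b + 1)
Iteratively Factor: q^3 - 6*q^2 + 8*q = (q - 4)*(q^2 - 2*q) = q*(q - 4)*(q - 2)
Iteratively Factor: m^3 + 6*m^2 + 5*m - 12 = (m + 4)*(m^2 + 2*m - 3) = (m - 1)*(m + 4)*(m + 3)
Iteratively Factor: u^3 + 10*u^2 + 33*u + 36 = (u + 4)*(u^2 + 6*u + 9) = (u + 3)*(u + 4)*(u + 3)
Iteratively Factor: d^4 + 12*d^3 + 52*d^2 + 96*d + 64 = (d + 4)*(d^3 + 8*d^2 + 20*d + 16) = (d + 4)^2*(d^2 + 4*d + 4) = (d + 2)*(d + 4)^2*(d + 2)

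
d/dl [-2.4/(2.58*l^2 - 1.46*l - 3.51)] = (12.384*l - 3.504)/(-2.58*l^2 + 1.46*l + 3.51)^2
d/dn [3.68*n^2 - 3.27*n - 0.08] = 7.36*n - 3.27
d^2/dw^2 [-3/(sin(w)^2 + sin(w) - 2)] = 3*(4*sin(w)^3 + 7*sin(w)^2 + 10*sin(w) + 6)/((sin(w) - 1)^2*(sin(w) + 2)^3)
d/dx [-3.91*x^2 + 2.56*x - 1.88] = 2.56 - 7.82*x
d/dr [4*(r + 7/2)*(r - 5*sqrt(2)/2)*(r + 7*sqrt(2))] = 12*r^2 + 28*r + 36*sqrt(2)*r - 140 + 63*sqrt(2)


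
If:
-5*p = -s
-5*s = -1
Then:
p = 1/25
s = 1/5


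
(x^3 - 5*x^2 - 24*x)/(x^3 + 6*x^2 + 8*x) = (x^2 - 5*x - 24)/(x^2 + 6*x + 8)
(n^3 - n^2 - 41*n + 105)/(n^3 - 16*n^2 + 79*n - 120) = (n + 7)/(n - 8)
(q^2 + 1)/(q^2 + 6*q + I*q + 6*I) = (q - I)/(q + 6)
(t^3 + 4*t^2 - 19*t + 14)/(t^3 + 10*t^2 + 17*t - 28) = (t - 2)/(t + 4)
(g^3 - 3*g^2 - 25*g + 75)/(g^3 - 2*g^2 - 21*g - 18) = (-g^3 + 3*g^2 + 25*g - 75)/(-g^3 + 2*g^2 + 21*g + 18)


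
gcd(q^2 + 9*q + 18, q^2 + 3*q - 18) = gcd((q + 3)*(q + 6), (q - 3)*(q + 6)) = q + 6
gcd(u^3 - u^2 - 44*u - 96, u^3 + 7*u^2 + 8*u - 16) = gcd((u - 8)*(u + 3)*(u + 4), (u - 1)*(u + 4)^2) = u + 4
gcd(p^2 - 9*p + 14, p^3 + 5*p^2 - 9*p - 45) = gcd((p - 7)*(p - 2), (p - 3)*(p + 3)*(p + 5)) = 1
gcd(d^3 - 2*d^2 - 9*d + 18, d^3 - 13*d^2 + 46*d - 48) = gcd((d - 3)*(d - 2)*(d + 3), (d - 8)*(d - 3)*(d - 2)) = d^2 - 5*d + 6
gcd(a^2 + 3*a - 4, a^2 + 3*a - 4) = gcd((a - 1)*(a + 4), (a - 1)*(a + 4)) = a^2 + 3*a - 4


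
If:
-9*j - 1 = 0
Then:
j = -1/9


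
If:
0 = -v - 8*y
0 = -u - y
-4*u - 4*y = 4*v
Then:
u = 0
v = 0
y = 0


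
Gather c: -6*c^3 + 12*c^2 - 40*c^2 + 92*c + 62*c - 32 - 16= -6*c^3 - 28*c^2 + 154*c - 48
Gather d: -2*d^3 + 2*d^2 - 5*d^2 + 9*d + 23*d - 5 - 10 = -2*d^3 - 3*d^2 + 32*d - 15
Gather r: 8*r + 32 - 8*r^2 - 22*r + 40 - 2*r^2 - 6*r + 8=-10*r^2 - 20*r + 80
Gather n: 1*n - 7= n - 7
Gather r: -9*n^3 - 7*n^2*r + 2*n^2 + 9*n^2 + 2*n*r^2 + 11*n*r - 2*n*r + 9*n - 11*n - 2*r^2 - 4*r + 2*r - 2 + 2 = -9*n^3 + 11*n^2 - 2*n + r^2*(2*n - 2) + r*(-7*n^2 + 9*n - 2)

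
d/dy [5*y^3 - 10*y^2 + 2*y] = 15*y^2 - 20*y + 2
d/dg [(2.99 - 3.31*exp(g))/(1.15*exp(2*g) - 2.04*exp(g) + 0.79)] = (3.8065*exp(2*g) - 6.877*exp(g) + 3.4847)*exp(g)/(1.3225*exp(4*g) - 4.692*exp(3*g) + 5.9786*exp(2*g) - 3.2232*exp(g) + 0.6241)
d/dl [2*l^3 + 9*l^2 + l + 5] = 6*l^2 + 18*l + 1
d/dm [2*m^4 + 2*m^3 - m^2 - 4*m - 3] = 8*m^3 + 6*m^2 - 2*m - 4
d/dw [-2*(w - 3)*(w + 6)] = -4*w - 6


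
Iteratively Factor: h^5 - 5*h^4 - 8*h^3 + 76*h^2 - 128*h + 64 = (h - 4)*(h^4 - h^3 - 12*h^2 + 28*h - 16) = (h - 4)*(h + 4)*(h^3 - 5*h^2 + 8*h - 4) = (h - 4)*(h - 2)*(h + 4)*(h^2 - 3*h + 2) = (h - 4)*(h - 2)^2*(h + 4)*(h - 1)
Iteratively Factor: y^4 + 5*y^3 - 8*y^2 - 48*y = (y + 4)*(y^3 + y^2 - 12*y) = y*(y + 4)*(y^2 + y - 12) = y*(y - 3)*(y + 4)*(y + 4)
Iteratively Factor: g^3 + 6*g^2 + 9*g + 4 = (g + 4)*(g^2 + 2*g + 1) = (g + 1)*(g + 4)*(g + 1)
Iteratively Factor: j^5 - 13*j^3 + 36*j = (j)*(j^4 - 13*j^2 + 36) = j*(j + 2)*(j^3 - 2*j^2 - 9*j + 18) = j*(j - 2)*(j + 2)*(j^2 - 9) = j*(j - 2)*(j + 2)*(j + 3)*(j - 3)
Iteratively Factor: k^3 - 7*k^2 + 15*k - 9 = (k - 3)*(k^2 - 4*k + 3) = (k - 3)*(k - 1)*(k - 3)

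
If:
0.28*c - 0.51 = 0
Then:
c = 1.82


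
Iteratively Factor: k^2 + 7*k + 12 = (k + 4)*(k + 3)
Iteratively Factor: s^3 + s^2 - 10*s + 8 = (s - 1)*(s^2 + 2*s - 8) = (s - 1)*(s + 4)*(s - 2)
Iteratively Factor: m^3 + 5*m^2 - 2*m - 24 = (m + 4)*(m^2 + m - 6) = (m - 2)*(m + 4)*(m + 3)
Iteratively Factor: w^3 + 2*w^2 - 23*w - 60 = (w - 5)*(w^2 + 7*w + 12) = (w - 5)*(w + 4)*(w + 3)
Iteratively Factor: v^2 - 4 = (v - 2)*(v + 2)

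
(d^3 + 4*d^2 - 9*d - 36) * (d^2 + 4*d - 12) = d^5 + 8*d^4 - 5*d^3 - 120*d^2 - 36*d + 432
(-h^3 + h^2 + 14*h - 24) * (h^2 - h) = -h^5 + 2*h^4 + 13*h^3 - 38*h^2 + 24*h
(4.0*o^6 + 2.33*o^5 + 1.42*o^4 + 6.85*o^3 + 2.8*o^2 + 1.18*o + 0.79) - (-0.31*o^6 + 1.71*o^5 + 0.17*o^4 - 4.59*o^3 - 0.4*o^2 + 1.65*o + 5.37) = 4.31*o^6 + 0.62*o^5 + 1.25*o^4 + 11.44*o^3 + 3.2*o^2 - 0.47*o - 4.58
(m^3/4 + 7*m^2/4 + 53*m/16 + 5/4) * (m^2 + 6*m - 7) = m^5/4 + 13*m^4/4 + 193*m^3/16 + 71*m^2/8 - 251*m/16 - 35/4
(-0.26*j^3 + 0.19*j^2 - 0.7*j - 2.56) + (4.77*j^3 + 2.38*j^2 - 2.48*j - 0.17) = 4.51*j^3 + 2.57*j^2 - 3.18*j - 2.73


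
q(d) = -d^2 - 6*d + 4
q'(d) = -2*d - 6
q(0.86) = -1.90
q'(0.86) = -7.72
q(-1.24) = 9.90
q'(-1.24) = -3.52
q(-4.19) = 11.58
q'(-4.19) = 2.38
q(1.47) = -6.98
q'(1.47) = -8.94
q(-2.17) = 12.31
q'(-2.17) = -1.66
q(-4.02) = 11.96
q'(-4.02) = 2.04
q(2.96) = -22.52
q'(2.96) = -11.92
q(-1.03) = 9.12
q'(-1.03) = -3.94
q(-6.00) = 4.00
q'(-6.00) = 6.00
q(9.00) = -131.00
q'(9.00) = -24.00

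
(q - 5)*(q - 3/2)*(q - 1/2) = q^3 - 7*q^2 + 43*q/4 - 15/4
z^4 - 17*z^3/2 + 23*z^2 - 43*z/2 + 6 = (z - 4)*(z - 3)*(z - 1)*(z - 1/2)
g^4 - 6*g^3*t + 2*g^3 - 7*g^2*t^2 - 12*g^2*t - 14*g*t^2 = g*(g + 2)*(g - 7*t)*(g + t)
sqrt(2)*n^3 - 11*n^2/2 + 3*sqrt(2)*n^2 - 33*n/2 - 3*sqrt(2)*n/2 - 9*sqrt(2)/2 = (n + 3)*(n - 3*sqrt(2))*(sqrt(2)*n + 1/2)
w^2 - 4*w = w*(w - 4)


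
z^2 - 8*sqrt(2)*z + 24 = (z - 6*sqrt(2))*(z - 2*sqrt(2))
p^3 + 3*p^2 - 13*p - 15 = (p - 3)*(p + 1)*(p + 5)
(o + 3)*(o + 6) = o^2 + 9*o + 18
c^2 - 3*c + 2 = (c - 2)*(c - 1)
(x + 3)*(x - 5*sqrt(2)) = x^2 - 5*sqrt(2)*x + 3*x - 15*sqrt(2)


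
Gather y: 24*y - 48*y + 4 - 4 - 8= -24*y - 8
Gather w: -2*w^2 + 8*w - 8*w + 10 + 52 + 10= 72 - 2*w^2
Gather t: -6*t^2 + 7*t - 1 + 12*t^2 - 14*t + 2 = 6*t^2 - 7*t + 1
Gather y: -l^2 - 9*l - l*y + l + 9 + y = -l^2 - 8*l + y*(1 - l) + 9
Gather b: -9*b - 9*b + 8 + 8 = 16 - 18*b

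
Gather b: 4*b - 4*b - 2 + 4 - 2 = 0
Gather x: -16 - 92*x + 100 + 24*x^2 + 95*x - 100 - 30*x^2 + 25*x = -6*x^2 + 28*x - 16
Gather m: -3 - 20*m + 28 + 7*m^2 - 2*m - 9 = 7*m^2 - 22*m + 16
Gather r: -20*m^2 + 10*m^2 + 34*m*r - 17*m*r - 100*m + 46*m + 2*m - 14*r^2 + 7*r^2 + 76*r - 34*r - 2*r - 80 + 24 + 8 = -10*m^2 - 52*m - 7*r^2 + r*(17*m + 40) - 48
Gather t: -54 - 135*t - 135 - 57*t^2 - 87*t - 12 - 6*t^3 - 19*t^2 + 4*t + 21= -6*t^3 - 76*t^2 - 218*t - 180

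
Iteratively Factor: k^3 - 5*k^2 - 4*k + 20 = (k + 2)*(k^2 - 7*k + 10) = (k - 2)*(k + 2)*(k - 5)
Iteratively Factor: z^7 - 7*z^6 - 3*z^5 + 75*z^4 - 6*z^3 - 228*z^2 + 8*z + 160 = (z - 2)*(z^6 - 5*z^5 - 13*z^4 + 49*z^3 + 92*z^2 - 44*z - 80) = (z - 5)*(z - 2)*(z^5 - 13*z^3 - 16*z^2 + 12*z + 16) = (z - 5)*(z - 4)*(z - 2)*(z^4 + 4*z^3 + 3*z^2 - 4*z - 4) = (z - 5)*(z - 4)*(z - 2)*(z + 2)*(z^3 + 2*z^2 - z - 2) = (z - 5)*(z - 4)*(z - 2)*(z + 2)^2*(z^2 - 1) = (z - 5)*(z - 4)*(z - 2)*(z - 1)*(z + 2)^2*(z + 1)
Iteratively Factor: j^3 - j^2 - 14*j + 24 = (j + 4)*(j^2 - 5*j + 6) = (j - 3)*(j + 4)*(j - 2)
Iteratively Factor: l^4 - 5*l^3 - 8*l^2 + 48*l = (l - 4)*(l^3 - l^2 - 12*l) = l*(l - 4)*(l^2 - l - 12) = l*(l - 4)^2*(l + 3)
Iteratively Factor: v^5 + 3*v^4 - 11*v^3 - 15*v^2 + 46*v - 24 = (v + 3)*(v^4 - 11*v^2 + 18*v - 8) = (v + 3)*(v + 4)*(v^3 - 4*v^2 + 5*v - 2) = (v - 2)*(v + 3)*(v + 4)*(v^2 - 2*v + 1) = (v - 2)*(v - 1)*(v + 3)*(v + 4)*(v - 1)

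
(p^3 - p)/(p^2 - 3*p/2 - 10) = 2*p*(1 - p^2)/(-2*p^2 + 3*p + 20)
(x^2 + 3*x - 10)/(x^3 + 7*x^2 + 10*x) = (x - 2)/(x*(x + 2))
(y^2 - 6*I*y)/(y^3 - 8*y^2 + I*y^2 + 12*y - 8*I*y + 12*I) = y*(y - 6*I)/(y^3 + y^2*(-8 + I) + 4*y*(3 - 2*I) + 12*I)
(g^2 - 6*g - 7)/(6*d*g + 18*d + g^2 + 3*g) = (g^2 - 6*g - 7)/(6*d*g + 18*d + g^2 + 3*g)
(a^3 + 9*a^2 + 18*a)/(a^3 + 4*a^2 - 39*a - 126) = a*(a + 6)/(a^2 + a - 42)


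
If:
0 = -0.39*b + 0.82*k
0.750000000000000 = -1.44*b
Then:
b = -0.52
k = -0.25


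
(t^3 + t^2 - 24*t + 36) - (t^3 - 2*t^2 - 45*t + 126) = 3*t^2 + 21*t - 90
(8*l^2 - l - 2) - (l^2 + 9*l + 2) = 7*l^2 - 10*l - 4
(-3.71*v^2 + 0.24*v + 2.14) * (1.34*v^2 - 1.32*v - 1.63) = -4.9714*v^4 + 5.2188*v^3 + 8.5981*v^2 - 3.216*v - 3.4882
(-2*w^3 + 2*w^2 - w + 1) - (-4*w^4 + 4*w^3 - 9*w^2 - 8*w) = 4*w^4 - 6*w^3 + 11*w^2 + 7*w + 1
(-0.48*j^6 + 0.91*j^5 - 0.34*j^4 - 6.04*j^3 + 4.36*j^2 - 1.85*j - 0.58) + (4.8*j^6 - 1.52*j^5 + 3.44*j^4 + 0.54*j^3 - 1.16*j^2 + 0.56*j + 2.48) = 4.32*j^6 - 0.61*j^5 + 3.1*j^4 - 5.5*j^3 + 3.2*j^2 - 1.29*j + 1.9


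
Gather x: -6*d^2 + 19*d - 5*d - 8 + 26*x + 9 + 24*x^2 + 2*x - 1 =-6*d^2 + 14*d + 24*x^2 + 28*x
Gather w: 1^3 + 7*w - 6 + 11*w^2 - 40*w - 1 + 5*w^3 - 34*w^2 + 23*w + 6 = 5*w^3 - 23*w^2 - 10*w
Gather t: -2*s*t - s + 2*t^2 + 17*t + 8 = -s + 2*t^2 + t*(17 - 2*s) + 8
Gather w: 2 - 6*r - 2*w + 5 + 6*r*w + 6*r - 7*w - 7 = w*(6*r - 9)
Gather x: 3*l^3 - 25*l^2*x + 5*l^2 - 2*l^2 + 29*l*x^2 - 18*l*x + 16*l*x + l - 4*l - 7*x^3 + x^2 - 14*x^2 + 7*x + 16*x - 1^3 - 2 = 3*l^3 + 3*l^2 - 3*l - 7*x^3 + x^2*(29*l - 13) + x*(-25*l^2 - 2*l + 23) - 3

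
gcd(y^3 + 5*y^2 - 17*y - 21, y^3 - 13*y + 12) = y - 3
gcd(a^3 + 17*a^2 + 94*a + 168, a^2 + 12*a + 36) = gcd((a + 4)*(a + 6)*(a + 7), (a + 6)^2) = a + 6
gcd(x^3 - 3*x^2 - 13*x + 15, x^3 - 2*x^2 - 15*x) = x^2 - 2*x - 15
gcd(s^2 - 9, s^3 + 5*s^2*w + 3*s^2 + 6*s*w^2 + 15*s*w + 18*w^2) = s + 3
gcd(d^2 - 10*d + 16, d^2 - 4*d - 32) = d - 8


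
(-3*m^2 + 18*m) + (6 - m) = -3*m^2 + 17*m + 6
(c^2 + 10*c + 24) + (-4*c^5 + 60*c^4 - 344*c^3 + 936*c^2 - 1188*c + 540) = -4*c^5 + 60*c^4 - 344*c^3 + 937*c^2 - 1178*c + 564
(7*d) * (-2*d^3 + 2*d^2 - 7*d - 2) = -14*d^4 + 14*d^3 - 49*d^2 - 14*d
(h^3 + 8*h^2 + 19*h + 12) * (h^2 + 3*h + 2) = h^5 + 11*h^4 + 45*h^3 + 85*h^2 + 74*h + 24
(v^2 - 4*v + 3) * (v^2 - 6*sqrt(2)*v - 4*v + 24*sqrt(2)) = v^4 - 6*sqrt(2)*v^3 - 8*v^3 + 19*v^2 + 48*sqrt(2)*v^2 - 114*sqrt(2)*v - 12*v + 72*sqrt(2)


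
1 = 1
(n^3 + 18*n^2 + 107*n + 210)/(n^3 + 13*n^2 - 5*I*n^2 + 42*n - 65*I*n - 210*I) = (n + 5)/(n - 5*I)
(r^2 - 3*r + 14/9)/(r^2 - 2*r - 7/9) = (3*r - 2)/(3*r + 1)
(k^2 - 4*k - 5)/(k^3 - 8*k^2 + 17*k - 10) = (k + 1)/(k^2 - 3*k + 2)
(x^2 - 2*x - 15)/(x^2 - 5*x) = (x + 3)/x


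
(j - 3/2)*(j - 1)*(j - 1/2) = j^3 - 3*j^2 + 11*j/4 - 3/4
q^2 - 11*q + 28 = (q - 7)*(q - 4)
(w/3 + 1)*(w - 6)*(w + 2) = w^3/3 - w^2/3 - 8*w - 12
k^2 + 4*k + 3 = (k + 1)*(k + 3)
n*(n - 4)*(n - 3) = n^3 - 7*n^2 + 12*n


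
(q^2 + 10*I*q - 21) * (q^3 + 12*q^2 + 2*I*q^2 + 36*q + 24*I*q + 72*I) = q^5 + 12*q^4 + 12*I*q^4 - 5*q^3 + 144*I*q^3 - 492*q^2 + 390*I*q^2 - 1476*q - 504*I*q - 1512*I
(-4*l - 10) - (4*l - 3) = -8*l - 7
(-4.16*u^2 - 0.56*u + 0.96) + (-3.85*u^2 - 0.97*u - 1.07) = -8.01*u^2 - 1.53*u - 0.11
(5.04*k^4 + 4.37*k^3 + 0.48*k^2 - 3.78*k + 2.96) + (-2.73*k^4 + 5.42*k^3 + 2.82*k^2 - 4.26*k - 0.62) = 2.31*k^4 + 9.79*k^3 + 3.3*k^2 - 8.04*k + 2.34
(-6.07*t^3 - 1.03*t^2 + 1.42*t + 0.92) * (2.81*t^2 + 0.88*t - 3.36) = -17.0567*t^5 - 8.2359*t^4 + 23.479*t^3 + 7.2956*t^2 - 3.9616*t - 3.0912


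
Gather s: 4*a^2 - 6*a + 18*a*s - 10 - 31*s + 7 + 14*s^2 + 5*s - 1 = 4*a^2 - 6*a + 14*s^2 + s*(18*a - 26) - 4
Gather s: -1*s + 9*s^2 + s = 9*s^2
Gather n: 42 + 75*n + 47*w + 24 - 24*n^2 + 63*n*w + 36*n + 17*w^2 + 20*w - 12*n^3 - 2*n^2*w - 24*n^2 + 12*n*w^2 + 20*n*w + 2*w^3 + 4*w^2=-12*n^3 + n^2*(-2*w - 48) + n*(12*w^2 + 83*w + 111) + 2*w^3 + 21*w^2 + 67*w + 66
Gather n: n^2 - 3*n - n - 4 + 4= n^2 - 4*n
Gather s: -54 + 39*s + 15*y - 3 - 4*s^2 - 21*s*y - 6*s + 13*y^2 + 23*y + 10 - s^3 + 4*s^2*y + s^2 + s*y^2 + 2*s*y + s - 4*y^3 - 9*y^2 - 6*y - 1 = -s^3 + s^2*(4*y - 3) + s*(y^2 - 19*y + 34) - 4*y^3 + 4*y^2 + 32*y - 48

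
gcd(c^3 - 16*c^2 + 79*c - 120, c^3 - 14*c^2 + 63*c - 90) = c^2 - 8*c + 15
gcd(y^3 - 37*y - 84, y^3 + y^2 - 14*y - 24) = y + 3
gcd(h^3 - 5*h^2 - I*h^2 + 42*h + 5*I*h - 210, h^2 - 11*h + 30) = h - 5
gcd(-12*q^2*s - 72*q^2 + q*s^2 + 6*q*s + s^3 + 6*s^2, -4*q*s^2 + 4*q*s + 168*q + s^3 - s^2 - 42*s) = s + 6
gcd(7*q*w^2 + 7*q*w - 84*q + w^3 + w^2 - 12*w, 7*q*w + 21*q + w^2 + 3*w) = 7*q + w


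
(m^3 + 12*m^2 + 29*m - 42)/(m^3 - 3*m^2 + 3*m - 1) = (m^2 + 13*m + 42)/(m^2 - 2*m + 1)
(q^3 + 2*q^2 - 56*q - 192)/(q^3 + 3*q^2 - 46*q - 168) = (q - 8)/(q - 7)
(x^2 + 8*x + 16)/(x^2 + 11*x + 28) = (x + 4)/(x + 7)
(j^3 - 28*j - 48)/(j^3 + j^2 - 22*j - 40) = (j - 6)/(j - 5)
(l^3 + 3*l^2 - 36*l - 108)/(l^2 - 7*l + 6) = (l^2 + 9*l + 18)/(l - 1)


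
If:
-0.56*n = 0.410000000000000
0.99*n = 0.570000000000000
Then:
No Solution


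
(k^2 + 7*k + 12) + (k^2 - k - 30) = 2*k^2 + 6*k - 18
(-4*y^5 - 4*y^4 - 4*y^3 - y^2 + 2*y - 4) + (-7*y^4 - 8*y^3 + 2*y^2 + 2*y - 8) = -4*y^5 - 11*y^4 - 12*y^3 + y^2 + 4*y - 12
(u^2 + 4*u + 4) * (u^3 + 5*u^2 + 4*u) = u^5 + 9*u^4 + 28*u^3 + 36*u^2 + 16*u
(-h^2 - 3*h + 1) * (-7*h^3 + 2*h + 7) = 7*h^5 + 21*h^4 - 9*h^3 - 13*h^2 - 19*h + 7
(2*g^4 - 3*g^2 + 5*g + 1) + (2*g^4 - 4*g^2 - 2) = 4*g^4 - 7*g^2 + 5*g - 1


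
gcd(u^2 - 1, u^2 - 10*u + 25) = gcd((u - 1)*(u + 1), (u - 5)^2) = 1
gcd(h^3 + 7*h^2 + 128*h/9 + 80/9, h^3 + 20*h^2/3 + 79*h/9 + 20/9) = h + 4/3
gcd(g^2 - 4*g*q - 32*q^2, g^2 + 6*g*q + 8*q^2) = g + 4*q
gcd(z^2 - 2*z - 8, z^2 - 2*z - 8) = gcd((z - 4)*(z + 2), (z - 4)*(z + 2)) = z^2 - 2*z - 8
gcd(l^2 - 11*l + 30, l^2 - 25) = l - 5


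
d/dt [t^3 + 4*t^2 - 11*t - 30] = 3*t^2 + 8*t - 11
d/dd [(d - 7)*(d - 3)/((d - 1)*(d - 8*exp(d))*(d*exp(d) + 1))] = (-(d - 7)*(d - 3)*(d - 1)*(d + 1)*(d - 8*exp(d))*exp(d) + (d - 7)*(d - 3)*(d - 1)*(d*exp(d) + 1)*(8*exp(d) - 1) - (d - 7)*(d - 3)*(d - 8*exp(d))*(d*exp(d) + 1) + 2*(d - 5)*(d - 1)*(d - 8*exp(d))*(d*exp(d) + 1))/((d - 1)^2*(d - 8*exp(d))^2*(d*exp(d) + 1)^2)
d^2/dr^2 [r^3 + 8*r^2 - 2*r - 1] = 6*r + 16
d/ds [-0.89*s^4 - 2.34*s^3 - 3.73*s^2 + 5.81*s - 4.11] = -3.56*s^3 - 7.02*s^2 - 7.46*s + 5.81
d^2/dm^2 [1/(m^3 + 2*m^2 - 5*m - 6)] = 2*(-(3*m + 2)*(m^3 + 2*m^2 - 5*m - 6) + (3*m^2 + 4*m - 5)^2)/(m^3 + 2*m^2 - 5*m - 6)^3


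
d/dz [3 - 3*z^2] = -6*z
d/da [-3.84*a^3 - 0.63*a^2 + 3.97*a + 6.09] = -11.52*a^2 - 1.26*a + 3.97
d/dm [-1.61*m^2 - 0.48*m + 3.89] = -3.22*m - 0.48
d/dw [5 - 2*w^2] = -4*w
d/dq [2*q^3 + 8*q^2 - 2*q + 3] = 6*q^2 + 16*q - 2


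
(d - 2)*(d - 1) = d^2 - 3*d + 2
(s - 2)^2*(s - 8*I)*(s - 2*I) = s^4 - 4*s^3 - 10*I*s^3 - 12*s^2 + 40*I*s^2 + 64*s - 40*I*s - 64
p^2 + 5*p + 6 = (p + 2)*(p + 3)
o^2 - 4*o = o*(o - 4)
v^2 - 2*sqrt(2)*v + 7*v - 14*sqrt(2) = (v + 7)*(v - 2*sqrt(2))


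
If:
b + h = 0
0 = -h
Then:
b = 0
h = 0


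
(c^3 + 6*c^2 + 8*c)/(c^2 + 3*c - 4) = c*(c + 2)/(c - 1)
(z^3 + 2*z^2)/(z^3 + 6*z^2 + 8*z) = z/(z + 4)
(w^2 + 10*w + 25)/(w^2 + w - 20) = (w + 5)/(w - 4)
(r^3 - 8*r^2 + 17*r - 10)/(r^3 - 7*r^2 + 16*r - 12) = (r^2 - 6*r + 5)/(r^2 - 5*r + 6)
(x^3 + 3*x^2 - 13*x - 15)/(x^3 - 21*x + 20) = (x^2 - 2*x - 3)/(x^2 - 5*x + 4)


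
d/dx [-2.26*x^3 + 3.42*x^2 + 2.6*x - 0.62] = -6.78*x^2 + 6.84*x + 2.6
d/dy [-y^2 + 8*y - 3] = 8 - 2*y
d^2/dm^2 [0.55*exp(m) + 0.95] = 0.55*exp(m)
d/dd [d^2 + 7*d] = 2*d + 7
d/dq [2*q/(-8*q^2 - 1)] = 2*(8*q^2 - 1)/(8*q^2 + 1)^2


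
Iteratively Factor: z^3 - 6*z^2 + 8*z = (z - 2)*(z^2 - 4*z) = z*(z - 2)*(z - 4)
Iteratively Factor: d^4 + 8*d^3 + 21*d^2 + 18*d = (d + 3)*(d^3 + 5*d^2 + 6*d) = d*(d + 3)*(d^2 + 5*d + 6) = d*(d + 2)*(d + 3)*(d + 3)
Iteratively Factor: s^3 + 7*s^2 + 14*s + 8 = (s + 4)*(s^2 + 3*s + 2) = (s + 1)*(s + 4)*(s + 2)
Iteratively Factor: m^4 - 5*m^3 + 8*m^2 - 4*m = (m)*(m^3 - 5*m^2 + 8*m - 4) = m*(m - 2)*(m^2 - 3*m + 2) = m*(m - 2)*(m - 1)*(m - 2)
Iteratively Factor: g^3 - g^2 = (g)*(g^2 - g) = g*(g - 1)*(g)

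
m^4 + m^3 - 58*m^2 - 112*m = m*(m - 8)*(m + 2)*(m + 7)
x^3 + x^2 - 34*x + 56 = (x - 4)*(x - 2)*(x + 7)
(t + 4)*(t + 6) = t^2 + 10*t + 24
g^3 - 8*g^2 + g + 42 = (g - 7)*(g - 3)*(g + 2)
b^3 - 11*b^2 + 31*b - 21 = (b - 7)*(b - 3)*(b - 1)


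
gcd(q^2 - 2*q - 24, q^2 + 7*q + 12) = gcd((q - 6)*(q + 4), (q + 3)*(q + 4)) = q + 4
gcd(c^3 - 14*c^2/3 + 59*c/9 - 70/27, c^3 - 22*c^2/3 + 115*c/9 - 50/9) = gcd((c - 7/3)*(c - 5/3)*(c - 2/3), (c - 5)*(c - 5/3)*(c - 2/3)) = c^2 - 7*c/3 + 10/9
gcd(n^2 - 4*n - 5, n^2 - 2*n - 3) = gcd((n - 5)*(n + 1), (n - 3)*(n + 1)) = n + 1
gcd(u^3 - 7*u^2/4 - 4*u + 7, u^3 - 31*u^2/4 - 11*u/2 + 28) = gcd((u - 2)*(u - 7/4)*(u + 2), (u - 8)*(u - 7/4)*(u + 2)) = u^2 + u/4 - 7/2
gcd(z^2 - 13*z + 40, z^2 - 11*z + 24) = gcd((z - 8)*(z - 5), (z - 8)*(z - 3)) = z - 8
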